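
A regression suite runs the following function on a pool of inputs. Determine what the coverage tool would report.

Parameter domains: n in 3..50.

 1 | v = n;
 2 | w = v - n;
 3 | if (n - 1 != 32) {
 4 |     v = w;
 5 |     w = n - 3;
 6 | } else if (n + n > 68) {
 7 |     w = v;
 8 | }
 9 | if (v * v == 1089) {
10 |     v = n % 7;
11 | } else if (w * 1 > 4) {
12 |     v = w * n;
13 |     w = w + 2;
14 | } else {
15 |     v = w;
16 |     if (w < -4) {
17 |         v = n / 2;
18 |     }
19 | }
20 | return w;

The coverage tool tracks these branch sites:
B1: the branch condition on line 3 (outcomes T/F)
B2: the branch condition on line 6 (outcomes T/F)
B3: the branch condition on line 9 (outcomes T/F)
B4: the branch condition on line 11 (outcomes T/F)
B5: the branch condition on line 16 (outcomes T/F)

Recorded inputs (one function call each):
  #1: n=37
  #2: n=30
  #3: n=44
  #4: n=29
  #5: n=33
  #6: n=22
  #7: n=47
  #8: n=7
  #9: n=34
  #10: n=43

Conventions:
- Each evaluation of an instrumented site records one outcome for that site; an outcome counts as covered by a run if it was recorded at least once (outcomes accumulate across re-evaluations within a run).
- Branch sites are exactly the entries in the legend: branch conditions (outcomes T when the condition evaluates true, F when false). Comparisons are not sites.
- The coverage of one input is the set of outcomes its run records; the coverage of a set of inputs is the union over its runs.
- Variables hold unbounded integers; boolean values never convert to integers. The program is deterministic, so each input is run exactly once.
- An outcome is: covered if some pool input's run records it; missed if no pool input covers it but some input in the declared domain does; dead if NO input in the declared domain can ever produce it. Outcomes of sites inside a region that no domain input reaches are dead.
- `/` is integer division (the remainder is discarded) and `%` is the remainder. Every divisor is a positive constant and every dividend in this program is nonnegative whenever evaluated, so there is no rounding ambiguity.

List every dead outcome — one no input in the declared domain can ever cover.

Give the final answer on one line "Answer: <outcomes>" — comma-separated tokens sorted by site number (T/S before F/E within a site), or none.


checking every outcome against all 48 domain inputs:
  B2=T: no domain input ever produces it -> dead
  B5=T: no domain input ever produces it -> dead
  reachable outcomes have witnesses, e.g. B1=T (e.g. n=3), B1=F (e.g. n=33), B2=F (e.g. n=33), B3=T (e.g. n=33)
Answer: B2=T, B5=T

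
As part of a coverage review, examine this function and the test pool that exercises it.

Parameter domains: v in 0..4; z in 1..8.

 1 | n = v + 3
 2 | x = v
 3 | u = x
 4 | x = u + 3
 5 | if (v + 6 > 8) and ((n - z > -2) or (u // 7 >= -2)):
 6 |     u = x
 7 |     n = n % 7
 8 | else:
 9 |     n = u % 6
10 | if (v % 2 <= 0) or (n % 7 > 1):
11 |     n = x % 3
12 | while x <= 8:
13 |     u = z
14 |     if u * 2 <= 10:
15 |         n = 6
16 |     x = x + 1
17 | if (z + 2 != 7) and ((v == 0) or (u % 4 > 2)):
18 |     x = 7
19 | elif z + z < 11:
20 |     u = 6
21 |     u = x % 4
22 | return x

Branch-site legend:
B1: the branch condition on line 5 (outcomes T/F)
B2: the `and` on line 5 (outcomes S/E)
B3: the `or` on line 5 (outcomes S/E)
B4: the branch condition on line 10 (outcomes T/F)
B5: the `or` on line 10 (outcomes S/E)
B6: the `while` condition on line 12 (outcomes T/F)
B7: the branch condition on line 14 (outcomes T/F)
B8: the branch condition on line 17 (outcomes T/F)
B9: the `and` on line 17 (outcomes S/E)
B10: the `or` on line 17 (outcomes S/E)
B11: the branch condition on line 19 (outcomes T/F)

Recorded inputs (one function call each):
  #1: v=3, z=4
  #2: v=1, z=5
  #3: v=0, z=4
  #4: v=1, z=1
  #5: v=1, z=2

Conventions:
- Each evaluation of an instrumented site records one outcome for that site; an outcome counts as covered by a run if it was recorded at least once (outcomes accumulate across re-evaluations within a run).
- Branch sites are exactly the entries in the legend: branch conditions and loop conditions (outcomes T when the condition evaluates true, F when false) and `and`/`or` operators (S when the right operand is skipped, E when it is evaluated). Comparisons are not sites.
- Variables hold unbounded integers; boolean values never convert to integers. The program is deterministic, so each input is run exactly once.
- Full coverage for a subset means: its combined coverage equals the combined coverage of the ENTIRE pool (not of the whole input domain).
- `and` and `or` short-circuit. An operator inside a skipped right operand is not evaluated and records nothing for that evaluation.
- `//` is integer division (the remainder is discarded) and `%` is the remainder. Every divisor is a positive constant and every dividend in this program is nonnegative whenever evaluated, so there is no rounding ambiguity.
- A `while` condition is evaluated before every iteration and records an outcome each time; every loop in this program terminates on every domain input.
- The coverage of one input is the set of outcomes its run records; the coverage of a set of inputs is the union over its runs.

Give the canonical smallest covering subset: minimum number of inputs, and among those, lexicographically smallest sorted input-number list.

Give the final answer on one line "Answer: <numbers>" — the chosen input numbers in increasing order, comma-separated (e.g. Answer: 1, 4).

test 1 (v=3, z=4) fires B2->E, B3->S, B1->T, B5->E, B4->T, B6->T, B7->T, B6->T, B7->T, B6->T, B7->T, B6->F, B9->E, B10->E, ...; hits B1=T, B2=E, B3=S, B4=T, B5=E, B6=T, B6=F, B7=T, B8=F, B9=E, B10=E, B11=T
test 2 (v=1, z=5) fires B2->S, B1->F, B5->E, B4->F, B6->T, B7->T, B6->T, B7->T, B6->T, B7->T, B6->T, B7->T, B6->T, B7->T, ...; hits B1=F, B2=S, B4=F, B5=E, B6=T, B6=F, B7=T, B8=F, B9=S, B11=T
test 3 (v=0, z=4) fires B2->S, B1->F, B5->S, B4->T, B6->T, B7->T, B6->T, B7->T, B6->T, B7->T, B6->T, B7->T, B6->T, B7->T, ...; hits B1=F, B2=S, B4=T, B5=S, B6=T, B6=F, B7=T, B8=T, B9=E, B10=S
test 4 (v=1, z=1) fires B2->S, B1->F, B5->E, B4->F, B6->T, B7->T, B6->T, B7->T, B6->T, B7->T, B6->T, B7->T, B6->T, B7->T, ...; hits B1=F, B2=S, B4=F, B5=E, B6=T, B6=F, B7=T, B8=F, B9=E, B10=E, B11=T
test 5 (v=1, z=2) fires B2->S, B1->F, B5->E, B4->F, B6->T, B7->T, B6->T, B7->T, B6->T, B7->T, B6->T, B7->T, B6->T, B7->T, ...; hits B1=F, B2=S, B4=F, B5=E, B6=T, B6=F, B7=T, B8=F, B9=E, B10=E, B11=T
together the pool reaches 19 outcomes: B1=T, B1=F, B2=S, B2=E, B3=S, B4=T, B4=F, B5=S, B5=E, B6=T, B6=F, B7=T, B8=T, B8=F, B9=S, B9=E, B10=S, B10=E, B11=T
no size-1 subset reaches all 19 outcomes (best union: 12/19)
no size-2 subset reaches all 19 outcomes (best union: 17/19)
size 3: inputs {1, 2, 3} cover all 19 outcomes, and no lexicographically smaller subset of this size does

Answer: 1, 2, 3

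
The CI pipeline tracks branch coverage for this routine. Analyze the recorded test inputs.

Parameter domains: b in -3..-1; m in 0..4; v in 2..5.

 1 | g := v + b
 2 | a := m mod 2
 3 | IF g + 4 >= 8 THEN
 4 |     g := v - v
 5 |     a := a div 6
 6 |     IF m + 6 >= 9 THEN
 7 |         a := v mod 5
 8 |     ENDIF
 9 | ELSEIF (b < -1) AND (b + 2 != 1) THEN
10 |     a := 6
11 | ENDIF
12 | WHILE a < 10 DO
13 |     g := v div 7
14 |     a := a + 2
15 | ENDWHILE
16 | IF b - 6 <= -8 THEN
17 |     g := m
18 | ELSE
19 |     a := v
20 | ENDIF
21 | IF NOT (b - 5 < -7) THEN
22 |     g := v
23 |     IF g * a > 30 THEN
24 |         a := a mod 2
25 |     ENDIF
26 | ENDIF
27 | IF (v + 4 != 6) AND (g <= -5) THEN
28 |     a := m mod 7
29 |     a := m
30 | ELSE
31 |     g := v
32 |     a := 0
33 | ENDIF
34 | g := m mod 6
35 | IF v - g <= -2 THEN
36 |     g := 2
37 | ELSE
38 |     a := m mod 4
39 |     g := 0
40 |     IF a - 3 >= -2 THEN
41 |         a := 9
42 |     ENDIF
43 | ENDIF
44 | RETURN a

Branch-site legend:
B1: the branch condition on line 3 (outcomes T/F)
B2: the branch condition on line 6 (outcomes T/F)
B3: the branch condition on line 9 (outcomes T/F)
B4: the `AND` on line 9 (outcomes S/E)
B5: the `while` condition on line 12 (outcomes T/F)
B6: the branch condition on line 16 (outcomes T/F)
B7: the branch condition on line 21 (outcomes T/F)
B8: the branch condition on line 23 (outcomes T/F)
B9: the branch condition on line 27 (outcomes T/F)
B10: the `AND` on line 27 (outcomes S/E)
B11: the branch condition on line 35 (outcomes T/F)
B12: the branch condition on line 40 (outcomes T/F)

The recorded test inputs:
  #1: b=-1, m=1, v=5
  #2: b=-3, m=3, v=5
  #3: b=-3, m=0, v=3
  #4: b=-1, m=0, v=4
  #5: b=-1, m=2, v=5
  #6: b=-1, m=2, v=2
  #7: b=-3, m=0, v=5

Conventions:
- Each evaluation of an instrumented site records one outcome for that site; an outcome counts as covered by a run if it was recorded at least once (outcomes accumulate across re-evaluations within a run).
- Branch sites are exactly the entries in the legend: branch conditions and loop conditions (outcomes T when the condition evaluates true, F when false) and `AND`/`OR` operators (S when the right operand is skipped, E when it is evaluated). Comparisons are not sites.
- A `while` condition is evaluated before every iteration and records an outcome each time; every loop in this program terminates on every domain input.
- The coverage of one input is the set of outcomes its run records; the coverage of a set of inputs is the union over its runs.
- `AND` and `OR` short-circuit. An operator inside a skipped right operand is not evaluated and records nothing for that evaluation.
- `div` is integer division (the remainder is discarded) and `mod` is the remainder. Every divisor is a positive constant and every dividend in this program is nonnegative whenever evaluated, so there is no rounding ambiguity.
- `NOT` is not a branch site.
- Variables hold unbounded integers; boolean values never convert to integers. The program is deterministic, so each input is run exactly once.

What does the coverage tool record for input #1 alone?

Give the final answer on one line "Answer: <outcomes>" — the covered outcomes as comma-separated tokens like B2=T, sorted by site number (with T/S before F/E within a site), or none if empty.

Running input #1 (b=-1, m=1, v=5), event by event:
  B1->T, B2->F, B5->T, B5->T, B5->T, B5->T, B5->T, B5->F, B6->F, B7->T
  B8->F, B10->E, B9->F, B11->F, B12->T
deduplicating events, the covered set is: B1=T, B2=F, B5=T, B5=F, B6=F, B7=T, B8=F, B9=F, B10=E, B11=F, B12=T

Answer: B1=T, B2=F, B5=T, B5=F, B6=F, B7=T, B8=F, B9=F, B10=E, B11=F, B12=T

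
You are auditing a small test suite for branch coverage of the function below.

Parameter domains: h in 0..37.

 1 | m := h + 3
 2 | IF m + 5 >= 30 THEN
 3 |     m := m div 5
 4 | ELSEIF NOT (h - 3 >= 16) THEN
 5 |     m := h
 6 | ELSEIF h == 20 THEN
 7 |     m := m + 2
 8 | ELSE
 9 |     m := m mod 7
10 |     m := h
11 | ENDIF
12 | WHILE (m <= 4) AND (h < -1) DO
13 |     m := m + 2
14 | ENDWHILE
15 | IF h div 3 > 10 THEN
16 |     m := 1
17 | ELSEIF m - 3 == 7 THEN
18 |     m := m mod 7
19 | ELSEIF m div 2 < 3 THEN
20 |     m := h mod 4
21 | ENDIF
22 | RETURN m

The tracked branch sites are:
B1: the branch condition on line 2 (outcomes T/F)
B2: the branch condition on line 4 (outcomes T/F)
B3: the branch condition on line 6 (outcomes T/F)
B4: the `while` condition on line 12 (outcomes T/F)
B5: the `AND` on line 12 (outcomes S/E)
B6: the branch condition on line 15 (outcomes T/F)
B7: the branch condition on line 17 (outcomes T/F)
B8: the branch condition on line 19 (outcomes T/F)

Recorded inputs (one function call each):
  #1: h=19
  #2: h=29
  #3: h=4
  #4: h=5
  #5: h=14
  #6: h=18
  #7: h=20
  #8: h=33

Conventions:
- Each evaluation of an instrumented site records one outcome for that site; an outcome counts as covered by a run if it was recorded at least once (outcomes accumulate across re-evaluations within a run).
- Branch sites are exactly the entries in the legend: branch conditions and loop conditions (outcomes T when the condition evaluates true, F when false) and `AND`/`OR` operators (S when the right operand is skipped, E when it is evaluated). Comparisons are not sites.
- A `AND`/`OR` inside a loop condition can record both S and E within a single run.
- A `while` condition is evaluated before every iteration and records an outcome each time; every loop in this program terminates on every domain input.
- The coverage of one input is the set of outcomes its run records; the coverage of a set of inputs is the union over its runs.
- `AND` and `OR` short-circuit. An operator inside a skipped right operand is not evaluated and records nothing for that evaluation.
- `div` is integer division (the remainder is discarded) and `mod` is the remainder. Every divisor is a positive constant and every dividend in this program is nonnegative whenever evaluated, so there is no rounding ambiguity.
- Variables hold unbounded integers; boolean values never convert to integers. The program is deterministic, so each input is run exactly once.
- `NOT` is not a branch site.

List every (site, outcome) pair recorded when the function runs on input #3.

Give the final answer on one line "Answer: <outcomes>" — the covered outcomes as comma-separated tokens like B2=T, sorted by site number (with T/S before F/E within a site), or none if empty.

Tracing the run of input #3 (h=4):
  B1->F, B2->T, B5->E, B4->F, B6->F, B7->F, B8->T
distinct outcomes covered: B1=F, B2=T, B4=F, B5=E, B6=F, B7=F, B8=T

Answer: B1=F, B2=T, B4=F, B5=E, B6=F, B7=F, B8=T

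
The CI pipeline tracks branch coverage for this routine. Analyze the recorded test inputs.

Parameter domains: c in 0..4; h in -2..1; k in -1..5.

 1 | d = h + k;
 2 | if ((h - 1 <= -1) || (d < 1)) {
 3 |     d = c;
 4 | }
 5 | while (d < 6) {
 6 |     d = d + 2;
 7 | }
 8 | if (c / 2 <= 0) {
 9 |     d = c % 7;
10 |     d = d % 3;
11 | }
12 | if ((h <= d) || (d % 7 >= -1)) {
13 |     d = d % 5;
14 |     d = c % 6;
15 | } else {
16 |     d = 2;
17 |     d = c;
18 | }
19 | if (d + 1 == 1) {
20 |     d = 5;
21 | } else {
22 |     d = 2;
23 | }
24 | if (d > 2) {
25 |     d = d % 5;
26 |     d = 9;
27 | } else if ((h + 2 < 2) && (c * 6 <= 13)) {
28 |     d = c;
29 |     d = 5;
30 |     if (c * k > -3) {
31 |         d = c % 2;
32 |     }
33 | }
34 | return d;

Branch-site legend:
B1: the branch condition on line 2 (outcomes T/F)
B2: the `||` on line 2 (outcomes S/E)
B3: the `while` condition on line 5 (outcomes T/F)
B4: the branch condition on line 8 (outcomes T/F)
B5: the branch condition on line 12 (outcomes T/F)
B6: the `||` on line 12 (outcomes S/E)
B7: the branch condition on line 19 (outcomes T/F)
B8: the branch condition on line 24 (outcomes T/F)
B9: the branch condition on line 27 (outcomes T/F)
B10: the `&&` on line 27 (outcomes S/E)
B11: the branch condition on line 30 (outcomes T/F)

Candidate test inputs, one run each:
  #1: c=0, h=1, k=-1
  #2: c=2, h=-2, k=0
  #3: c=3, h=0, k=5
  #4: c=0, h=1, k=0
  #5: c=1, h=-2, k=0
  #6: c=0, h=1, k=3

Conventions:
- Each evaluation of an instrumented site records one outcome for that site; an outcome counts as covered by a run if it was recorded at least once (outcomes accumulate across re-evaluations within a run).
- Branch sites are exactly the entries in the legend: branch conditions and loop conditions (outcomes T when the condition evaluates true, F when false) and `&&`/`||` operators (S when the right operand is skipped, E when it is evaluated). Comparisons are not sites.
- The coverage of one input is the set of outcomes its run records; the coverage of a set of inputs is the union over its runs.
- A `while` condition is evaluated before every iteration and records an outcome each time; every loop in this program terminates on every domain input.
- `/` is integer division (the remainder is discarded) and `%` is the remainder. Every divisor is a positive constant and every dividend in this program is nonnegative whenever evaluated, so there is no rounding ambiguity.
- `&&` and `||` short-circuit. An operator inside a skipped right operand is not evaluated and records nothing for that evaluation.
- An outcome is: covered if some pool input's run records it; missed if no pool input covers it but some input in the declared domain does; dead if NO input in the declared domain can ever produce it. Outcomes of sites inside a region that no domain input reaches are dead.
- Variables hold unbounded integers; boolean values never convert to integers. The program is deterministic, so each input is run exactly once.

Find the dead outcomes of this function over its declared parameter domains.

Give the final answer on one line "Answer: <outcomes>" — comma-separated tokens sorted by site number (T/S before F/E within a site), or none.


sweeping the full domain (140 inputs) for each outcome:
  B5=F: zero occurrences over every domain input -> dead
  B11=F: zero occurrences over every domain input -> dead
  reachable outcomes have witnesses, e.g. B1=T (e.g. c=0, h=-2, k=-1), B1=F (e.g. c=0, h=1, k=0), B2=S (e.g. c=0, h=-2, k=-1), B2=E (e.g. c=0, h=1, k=-1)
Answer: B5=F, B11=F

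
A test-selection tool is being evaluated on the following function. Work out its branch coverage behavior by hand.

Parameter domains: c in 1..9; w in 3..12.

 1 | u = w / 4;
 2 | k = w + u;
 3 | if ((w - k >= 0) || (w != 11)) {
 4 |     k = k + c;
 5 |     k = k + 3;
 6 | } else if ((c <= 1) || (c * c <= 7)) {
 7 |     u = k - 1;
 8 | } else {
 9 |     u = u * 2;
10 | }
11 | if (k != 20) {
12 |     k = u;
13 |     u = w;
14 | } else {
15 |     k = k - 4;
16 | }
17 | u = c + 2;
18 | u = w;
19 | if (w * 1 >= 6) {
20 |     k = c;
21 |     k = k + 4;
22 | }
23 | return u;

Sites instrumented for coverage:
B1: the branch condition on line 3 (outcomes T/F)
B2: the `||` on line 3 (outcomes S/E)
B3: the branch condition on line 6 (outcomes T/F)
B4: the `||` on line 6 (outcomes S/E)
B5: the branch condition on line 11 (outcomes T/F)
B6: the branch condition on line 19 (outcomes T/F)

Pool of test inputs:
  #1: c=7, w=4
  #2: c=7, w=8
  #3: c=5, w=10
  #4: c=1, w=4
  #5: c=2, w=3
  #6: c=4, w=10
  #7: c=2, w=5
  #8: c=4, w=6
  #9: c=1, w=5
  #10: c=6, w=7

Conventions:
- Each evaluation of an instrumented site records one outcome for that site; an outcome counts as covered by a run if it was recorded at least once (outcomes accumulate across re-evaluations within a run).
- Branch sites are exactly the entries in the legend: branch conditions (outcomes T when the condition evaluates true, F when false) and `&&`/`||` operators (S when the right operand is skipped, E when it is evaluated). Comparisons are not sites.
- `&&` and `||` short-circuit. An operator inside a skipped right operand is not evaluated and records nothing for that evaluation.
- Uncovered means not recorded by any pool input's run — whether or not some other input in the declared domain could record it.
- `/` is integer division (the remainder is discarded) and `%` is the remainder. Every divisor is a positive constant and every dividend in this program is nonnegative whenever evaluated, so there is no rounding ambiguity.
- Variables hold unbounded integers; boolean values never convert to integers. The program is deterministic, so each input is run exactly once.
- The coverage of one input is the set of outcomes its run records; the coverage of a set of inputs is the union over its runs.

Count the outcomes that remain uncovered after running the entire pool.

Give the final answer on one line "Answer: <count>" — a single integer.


test 1 (c=7, w=4) fires B2->E, B1->T, B5->T, B6->F; hits B1=T, B2=E, B5=T, B6=F
test 2 (c=7, w=8) fires B2->E, B1->T, B5->F, B6->T; hits B1=T, B2=E, B5=F, B6=T
test 3 (c=5, w=10) fires B2->E, B1->T, B5->F, B6->T; hits B1=T, B2=E, B5=F, B6=T
test 4 (c=1, w=4) fires B2->E, B1->T, B5->T, B6->F; hits B1=T, B2=E, B5=T, B6=F
test 5 (c=2, w=3) fires B2->S, B1->T, B5->T, B6->F; hits B1=T, B2=S, B5=T, B6=F
test 6 (c=4, w=10) fires B2->E, B1->T, B5->T, B6->T; hits B1=T, B2=E, B5=T, B6=T
test 7 (c=2, w=5) fires B2->E, B1->T, B5->T, B6->F; hits B1=T, B2=E, B5=T, B6=F
test 8 (c=4, w=6) fires B2->E, B1->T, B5->T, B6->T; hits B1=T, B2=E, B5=T, B6=T
test 9 (c=1, w=5) fires B2->E, B1->T, B5->T, B6->F; hits B1=T, B2=E, B5=T, B6=F
test 10 (c=6, w=7) fires B2->E, B1->T, B5->T, B6->T; hits B1=T, B2=E, B5=T, B6=T
union over the pool: B1=T, B2=S, B2=E, B5=T, B5=F, B6=T, B6=F
uncovered (5 of 12): B1=F, B3=T, B3=F, B4=S, B4=E
Answer: 5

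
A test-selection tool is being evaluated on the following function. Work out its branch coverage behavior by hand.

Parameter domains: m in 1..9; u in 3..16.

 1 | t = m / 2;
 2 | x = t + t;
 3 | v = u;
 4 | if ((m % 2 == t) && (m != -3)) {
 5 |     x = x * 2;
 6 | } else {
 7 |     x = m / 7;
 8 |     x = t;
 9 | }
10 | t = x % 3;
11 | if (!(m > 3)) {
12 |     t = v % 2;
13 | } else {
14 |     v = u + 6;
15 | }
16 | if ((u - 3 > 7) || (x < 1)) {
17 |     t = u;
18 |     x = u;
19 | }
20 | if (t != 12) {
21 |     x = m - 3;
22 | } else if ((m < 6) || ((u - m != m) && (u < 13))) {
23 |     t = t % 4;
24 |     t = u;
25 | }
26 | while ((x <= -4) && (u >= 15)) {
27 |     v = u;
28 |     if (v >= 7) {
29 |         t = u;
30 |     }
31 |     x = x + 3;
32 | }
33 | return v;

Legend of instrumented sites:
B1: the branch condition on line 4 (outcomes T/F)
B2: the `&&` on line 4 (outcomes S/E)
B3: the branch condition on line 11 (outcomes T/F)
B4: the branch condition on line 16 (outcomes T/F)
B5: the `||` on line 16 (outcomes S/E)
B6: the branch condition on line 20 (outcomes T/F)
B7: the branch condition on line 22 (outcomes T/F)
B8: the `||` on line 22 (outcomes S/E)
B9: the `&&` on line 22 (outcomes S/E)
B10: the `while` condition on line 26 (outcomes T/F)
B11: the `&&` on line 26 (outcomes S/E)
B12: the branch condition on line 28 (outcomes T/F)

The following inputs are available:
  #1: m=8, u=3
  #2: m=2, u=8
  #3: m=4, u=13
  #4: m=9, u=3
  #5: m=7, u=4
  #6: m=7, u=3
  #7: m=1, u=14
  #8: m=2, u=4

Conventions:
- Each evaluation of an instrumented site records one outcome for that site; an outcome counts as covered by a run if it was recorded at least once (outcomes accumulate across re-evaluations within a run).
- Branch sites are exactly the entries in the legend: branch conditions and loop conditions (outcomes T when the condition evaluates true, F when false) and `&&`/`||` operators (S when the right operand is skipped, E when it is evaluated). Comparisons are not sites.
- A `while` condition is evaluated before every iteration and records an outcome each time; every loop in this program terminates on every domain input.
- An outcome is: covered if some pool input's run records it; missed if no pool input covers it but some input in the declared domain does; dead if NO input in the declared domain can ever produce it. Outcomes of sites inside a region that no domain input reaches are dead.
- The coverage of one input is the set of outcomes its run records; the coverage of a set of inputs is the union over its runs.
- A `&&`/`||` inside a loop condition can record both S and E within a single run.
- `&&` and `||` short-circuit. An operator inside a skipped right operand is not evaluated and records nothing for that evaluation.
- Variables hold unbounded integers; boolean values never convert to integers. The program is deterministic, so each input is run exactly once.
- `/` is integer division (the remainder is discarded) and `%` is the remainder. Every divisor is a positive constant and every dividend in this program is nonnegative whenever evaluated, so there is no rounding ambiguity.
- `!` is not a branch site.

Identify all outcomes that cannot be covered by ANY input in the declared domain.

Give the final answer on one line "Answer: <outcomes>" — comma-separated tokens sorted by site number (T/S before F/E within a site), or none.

running all 126 domain inputs and tallying outcomes:
  B10=T: no domain input ever produces it -> dead
  B11=E: no domain input ever produces it -> dead
  B12=T: no domain input ever produces it -> dead
  B12=F: no domain input ever produces it -> dead
  reachable outcomes have witnesses, e.g. B1=T (e.g. m=3, u=3), B1=F (e.g. m=1, u=3), B2=S (e.g. m=1, u=3), B2=E (e.g. m=3, u=3)

Answer: B10=T, B11=E, B12=T, B12=F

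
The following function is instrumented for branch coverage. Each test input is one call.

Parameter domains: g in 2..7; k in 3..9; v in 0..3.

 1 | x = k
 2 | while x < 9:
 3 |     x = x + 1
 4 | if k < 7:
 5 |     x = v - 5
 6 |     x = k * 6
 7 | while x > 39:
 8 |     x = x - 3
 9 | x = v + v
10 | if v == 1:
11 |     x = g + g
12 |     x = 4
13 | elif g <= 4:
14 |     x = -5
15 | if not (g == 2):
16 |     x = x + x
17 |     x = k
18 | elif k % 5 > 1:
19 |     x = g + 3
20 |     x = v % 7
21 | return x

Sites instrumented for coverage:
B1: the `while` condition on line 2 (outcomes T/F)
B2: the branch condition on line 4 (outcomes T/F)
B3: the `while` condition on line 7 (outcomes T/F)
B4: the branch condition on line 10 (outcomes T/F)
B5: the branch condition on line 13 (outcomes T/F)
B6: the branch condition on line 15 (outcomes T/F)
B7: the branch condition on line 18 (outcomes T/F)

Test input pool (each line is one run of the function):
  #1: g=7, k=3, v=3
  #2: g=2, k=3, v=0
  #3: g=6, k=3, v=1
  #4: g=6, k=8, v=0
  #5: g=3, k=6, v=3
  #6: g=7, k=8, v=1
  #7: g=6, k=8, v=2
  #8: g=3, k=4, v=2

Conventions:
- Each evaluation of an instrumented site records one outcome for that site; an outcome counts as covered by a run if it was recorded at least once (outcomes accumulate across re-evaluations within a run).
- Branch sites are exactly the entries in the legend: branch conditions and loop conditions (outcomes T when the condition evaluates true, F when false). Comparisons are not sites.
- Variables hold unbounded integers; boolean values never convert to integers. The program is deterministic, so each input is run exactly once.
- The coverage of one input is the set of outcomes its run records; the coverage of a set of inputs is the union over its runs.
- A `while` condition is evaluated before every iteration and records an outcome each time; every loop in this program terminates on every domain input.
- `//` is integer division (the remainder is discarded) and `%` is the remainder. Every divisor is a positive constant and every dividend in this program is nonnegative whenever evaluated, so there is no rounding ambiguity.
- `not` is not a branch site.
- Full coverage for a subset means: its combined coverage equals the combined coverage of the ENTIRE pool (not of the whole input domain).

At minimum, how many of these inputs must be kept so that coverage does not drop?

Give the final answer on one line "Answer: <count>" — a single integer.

input #1, g=7, k=3, v=3: events B1->T, B1->T, B1->T, B1->T, B1->T, B1->T, B1->F, B2->T, B3->F, B4->F, B5->F, B6->T; outcomes B1=T, B1=F, B2=T, B3=F, B4=F, B5=F, B6=T
input #2, g=2, k=3, v=0: events B1->T, B1->T, B1->T, B1->T, B1->T, B1->T, B1->F, B2->T, B3->F, B4->F, B5->T, B6->F, B7->T; outcomes B1=T, B1=F, B2=T, B3=F, B4=F, B5=T, B6=F, B7=T
input #3, g=6, k=3, v=1: events B1->T, B1->T, B1->T, B1->T, B1->T, B1->T, B1->F, B2->T, B3->F, B4->T, B6->T; outcomes B1=T, B1=F, B2=T, B3=F, B4=T, B6=T
input #4, g=6, k=8, v=0: events B1->T, B1->F, B2->F, B3->F, B4->F, B5->F, B6->T; outcomes B1=T, B1=F, B2=F, B3=F, B4=F, B5=F, B6=T
input #5, g=3, k=6, v=3: events B1->T, B1->T, B1->T, B1->F, B2->T, B3->F, B4->F, B5->T, B6->T; outcomes B1=T, B1=F, B2=T, B3=F, B4=F, B5=T, B6=T
input #6, g=7, k=8, v=1: events B1->T, B1->F, B2->F, B3->F, B4->T, B6->T; outcomes B1=T, B1=F, B2=F, B3=F, B4=T, B6=T
input #7, g=6, k=8, v=2: events B1->T, B1->F, B2->F, B3->F, B4->F, B5->F, B6->T; outcomes B1=T, B1=F, B2=F, B3=F, B4=F, B5=F, B6=T
input #8, g=3, k=4, v=2: events B1->T, B1->T, B1->T, B1->T, B1->T, B1->F, B2->T, B3->F, B4->F, B5->T, B6->T; outcomes B1=T, B1=F, B2=T, B3=F, B4=F, B5=T, B6=T
union over all inputs: B1=T, B1=F, B2=T, B2=F, B3=F, B4=T, B4=F, B5=T, B5=F, B6=T, B6=F, B7=T (12 outcomes)
size 1 is not enough: best union over all size-1 subsets is 8/12
size 2 is not enough: best union over all size-2 subsets is 11/12
inputs {1, 2, 6} (size 3) cover everything; no size-3 subset with a lexicographically smaller index list covers all 12

Answer: 3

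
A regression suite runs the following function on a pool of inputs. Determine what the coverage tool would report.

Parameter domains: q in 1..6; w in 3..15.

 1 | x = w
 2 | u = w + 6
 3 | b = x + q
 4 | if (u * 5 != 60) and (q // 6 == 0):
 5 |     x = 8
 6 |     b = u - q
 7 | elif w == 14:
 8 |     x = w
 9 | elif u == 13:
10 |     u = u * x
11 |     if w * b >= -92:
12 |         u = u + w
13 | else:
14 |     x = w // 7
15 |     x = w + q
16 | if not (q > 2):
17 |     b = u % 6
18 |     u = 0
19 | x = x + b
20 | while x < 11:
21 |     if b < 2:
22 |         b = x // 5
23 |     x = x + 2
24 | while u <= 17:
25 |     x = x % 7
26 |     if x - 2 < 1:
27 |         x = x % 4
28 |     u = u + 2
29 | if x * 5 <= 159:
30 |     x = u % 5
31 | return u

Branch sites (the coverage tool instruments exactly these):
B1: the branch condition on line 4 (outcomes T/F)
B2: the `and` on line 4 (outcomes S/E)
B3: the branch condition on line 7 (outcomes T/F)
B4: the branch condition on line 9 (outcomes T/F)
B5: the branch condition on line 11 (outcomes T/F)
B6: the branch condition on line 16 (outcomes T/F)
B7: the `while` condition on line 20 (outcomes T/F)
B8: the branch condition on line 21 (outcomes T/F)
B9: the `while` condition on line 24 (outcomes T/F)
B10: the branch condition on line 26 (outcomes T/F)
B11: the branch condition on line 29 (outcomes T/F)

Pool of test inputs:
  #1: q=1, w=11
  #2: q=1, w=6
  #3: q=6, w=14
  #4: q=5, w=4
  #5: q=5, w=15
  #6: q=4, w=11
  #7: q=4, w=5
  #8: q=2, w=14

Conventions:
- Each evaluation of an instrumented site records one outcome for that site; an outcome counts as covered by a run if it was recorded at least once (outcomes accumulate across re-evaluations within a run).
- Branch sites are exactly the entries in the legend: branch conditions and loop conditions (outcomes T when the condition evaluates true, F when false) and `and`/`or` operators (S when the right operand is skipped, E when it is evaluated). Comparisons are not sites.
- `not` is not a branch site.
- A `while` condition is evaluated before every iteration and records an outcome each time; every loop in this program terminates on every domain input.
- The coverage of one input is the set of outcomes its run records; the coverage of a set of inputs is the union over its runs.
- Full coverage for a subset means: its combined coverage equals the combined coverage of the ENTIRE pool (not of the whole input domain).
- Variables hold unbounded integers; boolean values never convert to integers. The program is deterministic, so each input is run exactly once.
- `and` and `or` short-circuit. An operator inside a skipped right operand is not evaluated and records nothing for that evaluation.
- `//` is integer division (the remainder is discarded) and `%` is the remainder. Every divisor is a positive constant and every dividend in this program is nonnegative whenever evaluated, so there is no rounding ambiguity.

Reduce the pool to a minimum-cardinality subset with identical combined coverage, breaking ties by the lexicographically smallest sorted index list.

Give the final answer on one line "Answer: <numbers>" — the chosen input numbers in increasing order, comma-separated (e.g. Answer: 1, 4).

input #1 (q=1, w=11): covers B1=T, B2=E, B6=T, B7=F, B9=T, B9=F, B10=F, B11=T
input #2 (q=1, w=6): covers B1=F, B2=S, B3=F, B4=F, B6=T, B7=T, B7=F, B8=T, B9=T, B9=F, B10=F, B11=T
input #3 (q=6, w=14): covers B1=F, B2=E, B3=T, B6=F, B7=F, B9=F, B11=F
input #4 (q=5, w=4): covers B1=T, B2=E, B6=F, B7=F, B9=T, B9=F, B10=F, B11=T
input #5 (q=5, w=15): covers B1=T, B2=E, B6=F, B7=F, B9=F, B11=T
input #6 (q=4, w=11): covers B1=T, B2=E, B6=F, B7=F, B9=T, B9=F, B10=T, B11=T
input #7 (q=4, w=5): covers B1=T, B2=E, B6=F, B7=F, B9=T, B9=F, B10=T, B11=T
input #8 (q=2, w=14): covers B1=T, B2=E, B6=T, B7=T, B7=F, B8=F, B9=T, B9=F, B10=F, B11=T
pool-wide coverage (19 outcomes): B1=T, B1=F, B2=S, B2=E, B3=T, B3=F, B4=F, B6=T, B6=F, B7=T, B7=F, B8=T, B8=F, B9=T, B9=F, B10=T, B10=F, B11=T, B11=F
no size-1 subset reaches all 19 outcomes (best union: 12/19)
no size-2 subset reaches all 19 outcomes (best union: 16/19)
no size-3 subset reaches all 19 outcomes (best union: 18/19)
at size 4, {2, 3, 6, 8} reaches all 19 outcomes; every lexicographically earlier size-4 subset fails

Answer: 2, 3, 6, 8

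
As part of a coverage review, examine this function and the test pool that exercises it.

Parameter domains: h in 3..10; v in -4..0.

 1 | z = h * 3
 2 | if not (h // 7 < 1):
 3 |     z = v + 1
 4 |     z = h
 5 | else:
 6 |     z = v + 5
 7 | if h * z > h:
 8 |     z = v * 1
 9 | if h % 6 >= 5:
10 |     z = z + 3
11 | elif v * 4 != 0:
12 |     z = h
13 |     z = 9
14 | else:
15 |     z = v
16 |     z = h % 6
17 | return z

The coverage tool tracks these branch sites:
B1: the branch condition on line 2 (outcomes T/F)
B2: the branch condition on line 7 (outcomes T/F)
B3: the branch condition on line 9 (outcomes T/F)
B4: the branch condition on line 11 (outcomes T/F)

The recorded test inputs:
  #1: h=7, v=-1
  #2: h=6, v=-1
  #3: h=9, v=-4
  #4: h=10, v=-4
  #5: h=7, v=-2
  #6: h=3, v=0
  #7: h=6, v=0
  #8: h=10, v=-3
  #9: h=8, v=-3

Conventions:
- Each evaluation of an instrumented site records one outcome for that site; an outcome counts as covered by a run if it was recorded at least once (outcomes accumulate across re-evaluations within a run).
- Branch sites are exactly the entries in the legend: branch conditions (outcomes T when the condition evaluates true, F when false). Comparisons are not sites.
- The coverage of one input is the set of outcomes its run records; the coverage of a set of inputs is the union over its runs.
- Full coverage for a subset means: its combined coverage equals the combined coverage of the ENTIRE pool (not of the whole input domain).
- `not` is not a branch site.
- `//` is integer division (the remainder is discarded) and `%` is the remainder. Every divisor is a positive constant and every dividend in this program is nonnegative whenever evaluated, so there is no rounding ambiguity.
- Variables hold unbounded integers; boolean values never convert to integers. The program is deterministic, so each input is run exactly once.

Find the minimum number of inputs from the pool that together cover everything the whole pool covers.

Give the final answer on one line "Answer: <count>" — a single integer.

input #1, h=7, v=-1: outcomes B1=T, B2=T, B3=F, B4=T
input #2, h=6, v=-1: outcomes B1=F, B2=T, B3=F, B4=T
input #3, h=9, v=-4: outcomes B1=T, B2=T, B3=F, B4=T
input #4, h=10, v=-4: outcomes B1=T, B2=T, B3=F, B4=T
input #5, h=7, v=-2: outcomes B1=T, B2=T, B3=F, B4=T
input #6, h=3, v=0: outcomes B1=F, B2=T, B3=F, B4=F
input #7, h=6, v=0: outcomes B1=F, B2=T, B3=F, B4=F
input #8, h=10, v=-3: outcomes B1=T, B2=T, B3=F, B4=T
input #9, h=8, v=-3: outcomes B1=T, B2=T, B3=F, B4=T
pool-wide coverage (6 outcomes): B1=T, B1=F, B2=T, B3=F, B4=T, B4=F
no size-1 subset reaches all 6 outcomes (best union: 4/6)
inputs {1, 6} (size 2) cover everything; no size-2 subset with a lexicographically smaller index list covers all 6

Answer: 2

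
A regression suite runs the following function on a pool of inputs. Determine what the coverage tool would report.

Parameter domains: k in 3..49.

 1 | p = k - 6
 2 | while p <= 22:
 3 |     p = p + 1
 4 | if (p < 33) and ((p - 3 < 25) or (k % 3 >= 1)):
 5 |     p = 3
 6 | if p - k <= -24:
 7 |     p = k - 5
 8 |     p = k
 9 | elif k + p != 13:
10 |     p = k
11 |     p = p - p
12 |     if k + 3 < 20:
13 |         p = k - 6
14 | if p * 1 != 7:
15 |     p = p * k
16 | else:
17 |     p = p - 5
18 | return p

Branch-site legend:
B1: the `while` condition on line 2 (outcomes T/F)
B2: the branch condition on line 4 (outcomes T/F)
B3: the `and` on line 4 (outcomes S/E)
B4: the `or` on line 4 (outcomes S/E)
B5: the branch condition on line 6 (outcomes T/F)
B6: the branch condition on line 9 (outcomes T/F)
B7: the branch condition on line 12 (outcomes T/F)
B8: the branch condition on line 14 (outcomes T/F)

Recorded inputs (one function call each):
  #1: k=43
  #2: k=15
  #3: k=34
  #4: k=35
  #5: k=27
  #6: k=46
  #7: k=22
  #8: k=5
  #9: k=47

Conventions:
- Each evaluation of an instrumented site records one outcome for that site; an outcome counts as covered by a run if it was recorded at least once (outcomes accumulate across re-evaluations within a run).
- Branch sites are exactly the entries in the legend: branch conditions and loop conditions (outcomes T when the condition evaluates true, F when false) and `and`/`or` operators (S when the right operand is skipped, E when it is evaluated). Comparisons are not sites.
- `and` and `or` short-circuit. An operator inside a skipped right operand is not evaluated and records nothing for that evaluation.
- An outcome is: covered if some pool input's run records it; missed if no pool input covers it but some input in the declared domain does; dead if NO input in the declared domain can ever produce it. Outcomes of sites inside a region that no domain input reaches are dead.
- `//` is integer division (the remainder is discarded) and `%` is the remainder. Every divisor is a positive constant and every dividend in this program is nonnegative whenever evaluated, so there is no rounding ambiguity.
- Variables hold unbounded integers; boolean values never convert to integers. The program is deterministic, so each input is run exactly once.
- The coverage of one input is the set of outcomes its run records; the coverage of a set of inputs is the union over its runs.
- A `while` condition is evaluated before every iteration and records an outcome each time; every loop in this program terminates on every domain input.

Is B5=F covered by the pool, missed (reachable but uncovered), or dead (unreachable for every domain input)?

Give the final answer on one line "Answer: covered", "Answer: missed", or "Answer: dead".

B5=F is recorded by pool input(s) 1, 2, 6, 7, 8, 9 -> covered

Answer: covered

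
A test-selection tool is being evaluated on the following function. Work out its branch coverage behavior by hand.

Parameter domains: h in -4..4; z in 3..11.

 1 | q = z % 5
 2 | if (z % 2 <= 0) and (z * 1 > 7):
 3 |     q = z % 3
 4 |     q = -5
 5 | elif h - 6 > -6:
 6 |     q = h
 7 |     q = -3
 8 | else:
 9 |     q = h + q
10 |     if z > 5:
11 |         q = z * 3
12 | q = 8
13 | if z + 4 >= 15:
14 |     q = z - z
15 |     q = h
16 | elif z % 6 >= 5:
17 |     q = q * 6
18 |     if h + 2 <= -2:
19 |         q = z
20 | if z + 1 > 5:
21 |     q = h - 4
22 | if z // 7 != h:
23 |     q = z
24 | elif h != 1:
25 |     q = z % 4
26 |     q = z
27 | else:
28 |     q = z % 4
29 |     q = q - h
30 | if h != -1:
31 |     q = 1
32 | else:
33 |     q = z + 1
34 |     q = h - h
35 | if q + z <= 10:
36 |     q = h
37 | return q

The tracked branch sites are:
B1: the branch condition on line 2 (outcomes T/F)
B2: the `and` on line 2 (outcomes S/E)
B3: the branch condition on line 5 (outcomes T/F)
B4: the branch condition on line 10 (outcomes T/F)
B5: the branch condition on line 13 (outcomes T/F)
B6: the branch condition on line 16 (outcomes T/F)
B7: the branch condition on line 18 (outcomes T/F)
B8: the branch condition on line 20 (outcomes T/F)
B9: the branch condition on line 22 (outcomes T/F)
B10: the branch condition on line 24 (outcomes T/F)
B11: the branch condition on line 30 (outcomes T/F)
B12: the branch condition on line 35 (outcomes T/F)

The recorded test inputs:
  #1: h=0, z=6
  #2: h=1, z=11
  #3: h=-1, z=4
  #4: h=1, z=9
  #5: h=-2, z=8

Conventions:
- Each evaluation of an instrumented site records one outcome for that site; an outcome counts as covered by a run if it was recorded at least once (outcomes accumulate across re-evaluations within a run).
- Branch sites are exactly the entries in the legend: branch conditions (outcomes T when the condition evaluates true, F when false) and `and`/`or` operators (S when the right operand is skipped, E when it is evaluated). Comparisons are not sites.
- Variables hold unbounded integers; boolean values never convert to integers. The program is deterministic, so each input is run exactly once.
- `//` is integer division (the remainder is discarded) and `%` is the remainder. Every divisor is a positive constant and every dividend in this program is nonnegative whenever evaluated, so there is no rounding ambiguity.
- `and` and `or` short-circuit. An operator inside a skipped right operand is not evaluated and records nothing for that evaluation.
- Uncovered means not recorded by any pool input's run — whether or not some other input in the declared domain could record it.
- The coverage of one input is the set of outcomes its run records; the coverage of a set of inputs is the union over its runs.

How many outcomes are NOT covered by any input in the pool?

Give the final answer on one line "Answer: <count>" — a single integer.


test 1 (h=0, z=6) fires B2->E, B1->F, B3->F, B4->T, B5->F, B6->F, B8->T, B9->F, B10->T, B11->T, B12->T; hits B1=F, B2=E, B3=F, B4=T, B5=F, B6=F, B8=T, B9=F, B10=T, B11=T, B12=T
test 2 (h=1, z=11) fires B2->S, B1->F, B3->T, B5->T, B8->T, B9->F, B10->F, B11->T, B12->F; hits B1=F, B2=S, B3=T, B5=T, B8=T, B9=F, B10=F, B11=T, B12=F
test 3 (h=-1, z=4) fires B2->E, B1->F, B3->F, B4->F, B5->F, B6->F, B8->F, B9->T, B11->F, B12->T; hits B1=F, B2=E, B3=F, B4=F, B5=F, B6=F, B8=F, B9=T, B11=F, B12=T
test 4 (h=1, z=9) fires B2->S, B1->F, B3->T, B5->F, B6->F, B8->T, B9->F, B10->F, B11->T, B12->T; hits B1=F, B2=S, B3=T, B5=F, B6=F, B8=T, B9=F, B10=F, B11=T, B12=T
test 5 (h=-2, z=8) fires B2->E, B1->T, B5->F, B6->F, B8->T, B9->T, B11->T, B12->T; hits B1=T, B2=E, B5=F, B6=F, B8=T, B9=T, B11=T, B12=T
union over the pool: B1=T, B1=F, B2=S, B2=E, B3=T, B3=F, B4=T, B4=F, B5=T, B5=F, B6=F, B8=T, B8=F, B9=T, B9=F, B10=T, B10=F, B11=T, B11=F, B12=T, B12=F
uncovered (3 of 24): B6=T, B7=T, B7=F
Answer: 3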